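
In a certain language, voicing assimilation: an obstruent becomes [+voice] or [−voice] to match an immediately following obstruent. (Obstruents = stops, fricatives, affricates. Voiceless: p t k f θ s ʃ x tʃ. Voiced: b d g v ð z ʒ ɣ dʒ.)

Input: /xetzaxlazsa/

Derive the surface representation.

/t/ before /z/ (voiced) → [d]
/z/ before /s/ (voiceless) → [s]

[xedzaxlassa]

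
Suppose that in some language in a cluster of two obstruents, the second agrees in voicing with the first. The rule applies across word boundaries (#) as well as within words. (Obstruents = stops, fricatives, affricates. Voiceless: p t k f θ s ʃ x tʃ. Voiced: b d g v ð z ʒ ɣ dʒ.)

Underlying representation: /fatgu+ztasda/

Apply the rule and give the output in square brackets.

/g/ after /t/ (voiceless) → [k]
/t/ after /z/ (voiced) → [d]
/d/ after /s/ (voiceless) → [t]

[fatku+zdasta]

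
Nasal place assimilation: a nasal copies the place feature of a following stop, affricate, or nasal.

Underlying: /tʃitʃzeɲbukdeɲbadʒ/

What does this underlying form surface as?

[tʃitʃzembukdembadʒ]

/ɲ/ before /b/ (labial) → [m]
/ɲ/ before /b/ (labial) → [m]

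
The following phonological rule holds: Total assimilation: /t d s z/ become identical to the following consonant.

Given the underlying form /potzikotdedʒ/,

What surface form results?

[pozzikoddedʒ]

/t/ before /z/ → [z] (total assimilation)
/t/ before /d/ → [d] (total assimilation)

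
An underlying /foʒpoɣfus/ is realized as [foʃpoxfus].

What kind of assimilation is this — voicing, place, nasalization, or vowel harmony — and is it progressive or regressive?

/ʒ/→[ʃ] /ɣ/→[x].
Each target copies a feature from the following segment, so the direction is regressive.

voicing assimilation, regressive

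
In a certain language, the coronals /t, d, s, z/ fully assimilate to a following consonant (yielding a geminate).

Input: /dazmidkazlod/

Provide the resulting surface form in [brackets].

[dammikkallod]

/z/ before /m/ → [m] (total assimilation)
/d/ before /k/ → [k] (total assimilation)
/z/ before /l/ → [l] (total assimilation)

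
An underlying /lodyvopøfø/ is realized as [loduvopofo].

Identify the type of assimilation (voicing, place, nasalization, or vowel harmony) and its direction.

vowel harmony, progressive

/y/→[u] /ø/→[o] /ø/→[o].
Vowels agree with the first vowel, so the harmony is progressive.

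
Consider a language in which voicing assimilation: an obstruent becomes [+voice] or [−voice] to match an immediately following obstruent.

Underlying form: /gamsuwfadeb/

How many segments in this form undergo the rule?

0

No segment meets the rule's conditions.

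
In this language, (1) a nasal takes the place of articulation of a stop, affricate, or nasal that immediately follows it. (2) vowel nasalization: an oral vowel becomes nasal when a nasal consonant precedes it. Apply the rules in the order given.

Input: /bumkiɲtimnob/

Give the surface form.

Rule 1: /m/ before /k/ (velar) → [ŋ]
Rule 1: /ɲ/ before /t/ (alveolar) → [n]
Rule 1: /m/ before /n/ (alveolar) → [n]
After rule 1: buŋkintinnob
Rule 2: /o/ after nasal /n/ → [õ]

[buŋkintinnõb]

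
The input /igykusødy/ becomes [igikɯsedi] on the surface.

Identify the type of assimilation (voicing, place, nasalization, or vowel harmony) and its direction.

vowel harmony, progressive

/y/→[i] /u/→[ɯ] /ø/→[e] /y/→[i].
Vowels agree with the first vowel, so the harmony is progressive.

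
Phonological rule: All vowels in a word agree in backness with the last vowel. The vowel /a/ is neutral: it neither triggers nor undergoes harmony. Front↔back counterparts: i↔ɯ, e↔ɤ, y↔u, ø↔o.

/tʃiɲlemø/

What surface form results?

no segment meets the rule's conditions; no change.

[tʃiɲlemø]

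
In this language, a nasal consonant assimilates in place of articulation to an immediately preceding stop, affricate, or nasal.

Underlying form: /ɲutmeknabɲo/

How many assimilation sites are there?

3

/m/ after /t/ (alveolar) → [n]
/n/ after /k/ (velar) → [ŋ]
/ɲ/ after /b/ (labial) → [m]
3 segments change.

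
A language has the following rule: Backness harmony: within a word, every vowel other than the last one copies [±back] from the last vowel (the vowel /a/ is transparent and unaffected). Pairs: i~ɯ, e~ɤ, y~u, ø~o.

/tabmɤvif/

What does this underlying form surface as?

[tabmevif]

/ɤ/ harmonizes with /i/ ([-back]) → [e]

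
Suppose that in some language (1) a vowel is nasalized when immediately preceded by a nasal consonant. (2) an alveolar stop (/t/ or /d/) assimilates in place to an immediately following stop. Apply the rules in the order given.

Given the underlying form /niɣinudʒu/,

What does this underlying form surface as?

Rule 1: /i/ after nasal /n/ → [ĩ]
Rule 1: /u/ after nasal /n/ → [ũ]
After rule 1: nĩɣinũdʒu
Rule 2: no segment meets the rule's conditions; no change.

[nĩɣinũdʒu]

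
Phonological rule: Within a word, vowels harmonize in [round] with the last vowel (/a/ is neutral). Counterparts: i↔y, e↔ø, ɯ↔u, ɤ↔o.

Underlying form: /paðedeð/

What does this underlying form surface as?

[paðedeð]

no segment meets the rule's conditions; no change.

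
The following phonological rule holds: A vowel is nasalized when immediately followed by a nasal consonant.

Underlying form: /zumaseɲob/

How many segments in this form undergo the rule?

/u/ before nasal /m/ → [ũ]
/e/ before nasal /ɲ/ → [ẽ]
2 segments change.

2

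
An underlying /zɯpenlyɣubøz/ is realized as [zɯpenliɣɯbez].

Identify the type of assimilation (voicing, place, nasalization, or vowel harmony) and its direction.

vowel harmony, progressive

/y/→[i] /u/→[ɯ] /ø/→[e].
Vowels agree with the first vowel, so the harmony is progressive.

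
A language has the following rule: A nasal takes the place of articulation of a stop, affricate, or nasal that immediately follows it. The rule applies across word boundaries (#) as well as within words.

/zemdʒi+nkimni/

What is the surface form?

/m/ before /dʒ/ (palatal) → [ɲ]
/n/ before /k/ (velar) → [ŋ]
/m/ before /n/ (alveolar) → [n]

[zeɲdʒi+ŋkinni]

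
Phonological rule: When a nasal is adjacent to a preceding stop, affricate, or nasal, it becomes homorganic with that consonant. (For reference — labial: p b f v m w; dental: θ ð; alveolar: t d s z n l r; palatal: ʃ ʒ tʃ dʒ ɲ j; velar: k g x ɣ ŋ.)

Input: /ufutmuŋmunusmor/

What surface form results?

[ufutnuŋŋunusmor]

/m/ after /t/ (alveolar) → [n]
/m/ after /ŋ/ (velar) → [ŋ]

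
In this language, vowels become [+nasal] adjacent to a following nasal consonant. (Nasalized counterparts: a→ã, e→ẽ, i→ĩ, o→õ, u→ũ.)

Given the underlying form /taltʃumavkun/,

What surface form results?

/u/ before nasal /m/ → [ũ]
/u/ before nasal /n/ → [ũ]

[taltʃũmavkũn]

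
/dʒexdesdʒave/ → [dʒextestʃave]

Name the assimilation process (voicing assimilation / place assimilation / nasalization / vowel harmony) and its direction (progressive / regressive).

/d/→[t] /dʒ/→[tʃ].
Each target copies a feature from the preceding segment, so the direction is progressive.

voicing assimilation, progressive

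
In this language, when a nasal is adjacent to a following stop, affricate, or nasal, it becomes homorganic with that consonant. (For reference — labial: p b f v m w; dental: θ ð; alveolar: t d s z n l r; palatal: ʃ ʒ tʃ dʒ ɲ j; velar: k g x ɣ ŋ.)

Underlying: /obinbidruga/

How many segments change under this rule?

/n/ before /b/ (labial) → [m]
1 segment changes.

1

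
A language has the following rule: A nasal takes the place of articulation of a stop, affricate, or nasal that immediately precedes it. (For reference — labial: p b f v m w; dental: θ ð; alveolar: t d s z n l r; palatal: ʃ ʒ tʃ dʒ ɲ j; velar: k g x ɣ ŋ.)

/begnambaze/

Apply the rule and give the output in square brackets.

/n/ after /g/ (velar) → [ŋ]

[begŋambaze]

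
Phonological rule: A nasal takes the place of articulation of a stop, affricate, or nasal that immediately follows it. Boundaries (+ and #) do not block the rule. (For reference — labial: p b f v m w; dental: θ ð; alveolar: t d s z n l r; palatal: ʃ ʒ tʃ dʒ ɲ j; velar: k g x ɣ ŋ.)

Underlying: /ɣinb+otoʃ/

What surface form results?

[ɣimb+otoʃ]

/n/ before /b/ (labial) → [m]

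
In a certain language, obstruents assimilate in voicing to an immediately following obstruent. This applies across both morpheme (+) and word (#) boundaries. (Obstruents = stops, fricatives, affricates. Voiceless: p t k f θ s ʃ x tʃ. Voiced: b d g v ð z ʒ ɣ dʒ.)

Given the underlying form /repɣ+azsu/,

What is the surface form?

/p/ before /ɣ/ (voiced) → [b]
/z/ before /s/ (voiceless) → [s]

[rebɣ+assu]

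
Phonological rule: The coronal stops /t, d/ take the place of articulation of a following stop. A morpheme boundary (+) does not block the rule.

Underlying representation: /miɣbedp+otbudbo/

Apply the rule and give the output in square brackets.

/d/ before /p/ (labial) → [b]
/t/ before /b/ (labial) → [p]
/d/ before /b/ (labial) → [b]

[miɣbebp+opbubbo]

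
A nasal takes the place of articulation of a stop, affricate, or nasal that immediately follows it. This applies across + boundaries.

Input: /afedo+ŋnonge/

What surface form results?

[afedo+nnoŋge]

/ŋ/ before /n/ (alveolar) → [n]
/n/ before /g/ (velar) → [ŋ]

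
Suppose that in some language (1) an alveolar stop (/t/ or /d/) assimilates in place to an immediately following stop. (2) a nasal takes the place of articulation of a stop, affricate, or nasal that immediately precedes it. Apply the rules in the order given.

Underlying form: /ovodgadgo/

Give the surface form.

[ovoggaggo]

Rule 1: /d/ before /g/ (velar) → [g]
Rule 1: /d/ before /g/ (velar) → [g]
After rule 1: ovoggaggo
Rule 2: no segment meets the rule's conditions; no change.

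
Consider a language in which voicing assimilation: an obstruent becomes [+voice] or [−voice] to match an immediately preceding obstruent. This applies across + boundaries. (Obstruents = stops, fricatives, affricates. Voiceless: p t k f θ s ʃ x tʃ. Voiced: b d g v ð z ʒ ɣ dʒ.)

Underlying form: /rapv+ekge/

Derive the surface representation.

[rapf+ekke]

/v/ after /p/ (voiceless) → [f]
/g/ after /k/ (voiceless) → [k]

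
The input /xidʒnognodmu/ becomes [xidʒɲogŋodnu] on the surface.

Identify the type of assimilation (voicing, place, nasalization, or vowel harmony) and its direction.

/n/→[ɲ] /n/→[ŋ] /m/→[n].
Each target copies a feature from the preceding segment, so the direction is progressive.

place assimilation, progressive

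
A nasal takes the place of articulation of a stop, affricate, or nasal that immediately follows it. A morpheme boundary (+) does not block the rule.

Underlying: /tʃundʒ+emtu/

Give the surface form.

/n/ before /dʒ/ (palatal) → [ɲ]
/m/ before /t/ (alveolar) → [n]

[tʃuɲdʒ+entu]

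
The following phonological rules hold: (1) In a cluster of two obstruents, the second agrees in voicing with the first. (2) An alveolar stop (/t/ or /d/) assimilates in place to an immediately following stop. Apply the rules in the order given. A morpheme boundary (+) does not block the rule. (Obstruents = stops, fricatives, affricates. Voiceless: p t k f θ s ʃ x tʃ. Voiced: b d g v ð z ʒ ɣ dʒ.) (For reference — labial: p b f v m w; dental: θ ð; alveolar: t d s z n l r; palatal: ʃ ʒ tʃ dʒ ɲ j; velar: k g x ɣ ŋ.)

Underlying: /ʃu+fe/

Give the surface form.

[ʃu+fe]

Rule 1: no segment meets the rule's conditions; no change.
After rule 1: ʃu+fe
Rule 2: no segment meets the rule's conditions; no change.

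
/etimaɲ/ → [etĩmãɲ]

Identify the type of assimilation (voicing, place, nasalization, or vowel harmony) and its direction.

nasalization, regressive

/i/→[ĩ] /a/→[ã].
Each target copies a feature from the following segment, so the direction is regressive.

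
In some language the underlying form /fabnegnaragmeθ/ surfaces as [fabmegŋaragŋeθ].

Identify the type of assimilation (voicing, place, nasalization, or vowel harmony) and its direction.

/n/→[m] /n/→[ŋ] /m/→[ŋ].
Each target copies a feature from the preceding segment, so the direction is progressive.

place assimilation, progressive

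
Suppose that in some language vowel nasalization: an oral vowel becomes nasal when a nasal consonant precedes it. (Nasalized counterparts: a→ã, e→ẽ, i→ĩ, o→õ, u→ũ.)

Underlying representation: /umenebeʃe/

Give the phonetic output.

/e/ after nasal /m/ → [ẽ]
/e/ after nasal /n/ → [ẽ]

[umẽnẽbeʃe]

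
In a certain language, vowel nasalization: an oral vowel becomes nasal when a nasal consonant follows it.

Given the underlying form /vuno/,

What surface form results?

[vũno]

/u/ before nasal /n/ → [ũ]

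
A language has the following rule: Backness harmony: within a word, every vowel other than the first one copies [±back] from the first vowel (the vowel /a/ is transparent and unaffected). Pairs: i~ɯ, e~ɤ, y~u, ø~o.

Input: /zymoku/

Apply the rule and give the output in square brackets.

/o/ harmonizes with /y/ ([-back]) → [ø]
/u/ harmonizes with /y/ ([-back]) → [y]

[zymøky]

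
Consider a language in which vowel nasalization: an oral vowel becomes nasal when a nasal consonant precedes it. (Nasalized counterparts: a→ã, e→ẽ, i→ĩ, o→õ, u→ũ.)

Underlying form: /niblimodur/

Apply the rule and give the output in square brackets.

[nĩblimõdur]

/i/ after nasal /n/ → [ĩ]
/o/ after nasal /m/ → [õ]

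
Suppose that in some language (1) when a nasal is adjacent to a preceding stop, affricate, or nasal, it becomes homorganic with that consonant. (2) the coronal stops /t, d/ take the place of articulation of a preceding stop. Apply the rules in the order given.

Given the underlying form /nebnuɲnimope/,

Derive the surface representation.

Rule 1: /n/ after /b/ (labial) → [m]
Rule 1: /n/ after /ɲ/ (palatal) → [ɲ]
After rule 1: nebmuɲɲimope
Rule 2: no segment meets the rule's conditions; no change.

[nebmuɲɲimope]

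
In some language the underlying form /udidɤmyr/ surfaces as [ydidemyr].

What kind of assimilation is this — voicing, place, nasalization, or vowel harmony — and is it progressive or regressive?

vowel harmony, regressive

/u/→[y] /ɤ/→[e].
Vowels agree with the last vowel, so the harmony is regressive.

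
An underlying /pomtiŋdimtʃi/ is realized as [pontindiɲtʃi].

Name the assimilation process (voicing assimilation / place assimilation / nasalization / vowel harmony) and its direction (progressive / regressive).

/m/→[n] /ŋ/→[n] /m/→[ɲ].
Each target copies a feature from the following segment, so the direction is regressive.

place assimilation, regressive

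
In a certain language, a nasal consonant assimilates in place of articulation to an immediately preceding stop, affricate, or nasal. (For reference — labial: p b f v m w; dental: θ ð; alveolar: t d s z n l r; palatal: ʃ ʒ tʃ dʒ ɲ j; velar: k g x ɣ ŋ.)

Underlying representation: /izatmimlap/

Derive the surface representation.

[izatnimlap]

/m/ after /t/ (alveolar) → [n]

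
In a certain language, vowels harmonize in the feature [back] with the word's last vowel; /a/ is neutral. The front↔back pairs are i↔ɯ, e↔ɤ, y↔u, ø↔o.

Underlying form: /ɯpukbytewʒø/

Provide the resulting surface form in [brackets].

/ɯ/ harmonizes with /ø/ ([-back]) → [i]
/u/ harmonizes with /ø/ ([-back]) → [y]

[ipykbytewʒø]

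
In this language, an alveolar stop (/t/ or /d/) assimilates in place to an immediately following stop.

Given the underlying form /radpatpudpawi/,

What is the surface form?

[rabpappubpawi]

/d/ before /p/ (labial) → [b]
/t/ before /p/ (labial) → [p]
/d/ before /p/ (labial) → [b]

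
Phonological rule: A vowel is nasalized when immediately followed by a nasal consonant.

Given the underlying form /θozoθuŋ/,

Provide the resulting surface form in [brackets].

/u/ before nasal /ŋ/ → [ũ]

[θozoθũŋ]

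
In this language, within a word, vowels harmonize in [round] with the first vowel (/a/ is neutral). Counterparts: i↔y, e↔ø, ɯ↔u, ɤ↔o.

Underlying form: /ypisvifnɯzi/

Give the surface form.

/i/ harmonizes with /y/ ([+round]) → [y]
/i/ harmonizes with /y/ ([+round]) → [y]
/ɯ/ harmonizes with /y/ ([+round]) → [u]
/i/ harmonizes with /y/ ([+round]) → [y]

[ypysvyfnuzy]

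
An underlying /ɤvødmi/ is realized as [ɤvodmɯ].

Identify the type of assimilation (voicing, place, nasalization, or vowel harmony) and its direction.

vowel harmony, progressive

/ø/→[o] /i/→[ɯ].
Vowels agree with the first vowel, so the harmony is progressive.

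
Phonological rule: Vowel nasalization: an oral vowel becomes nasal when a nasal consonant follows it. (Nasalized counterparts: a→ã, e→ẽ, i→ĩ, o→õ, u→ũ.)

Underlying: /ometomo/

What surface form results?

[õmetõmo]

/o/ before nasal /m/ → [õ]
/o/ before nasal /m/ → [õ]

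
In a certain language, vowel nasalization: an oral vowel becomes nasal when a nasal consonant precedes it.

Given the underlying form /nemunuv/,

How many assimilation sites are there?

3

/e/ after nasal /n/ → [ẽ]
/u/ after nasal /m/ → [ũ]
/u/ after nasal /n/ → [ũ]
3 segments change.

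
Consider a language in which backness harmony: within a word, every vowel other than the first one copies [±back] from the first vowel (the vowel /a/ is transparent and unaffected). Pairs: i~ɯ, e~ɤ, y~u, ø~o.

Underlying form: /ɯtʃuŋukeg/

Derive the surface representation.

/e/ harmonizes with /ɯ/ ([+back]) → [ɤ]

[ɯtʃuŋukɤg]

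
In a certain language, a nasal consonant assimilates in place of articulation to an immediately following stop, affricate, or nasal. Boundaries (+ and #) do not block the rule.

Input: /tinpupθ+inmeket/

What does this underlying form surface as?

[timpupθ+immeket]

/n/ before /p/ (labial) → [m]
/n/ before /m/ (labial) → [m]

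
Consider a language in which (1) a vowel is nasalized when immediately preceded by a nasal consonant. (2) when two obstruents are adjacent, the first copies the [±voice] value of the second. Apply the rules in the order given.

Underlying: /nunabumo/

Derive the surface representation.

[nũnãbumõ]

Rule 1: /u/ after nasal /n/ → [ũ]
Rule 1: /a/ after nasal /n/ → [ã]
Rule 1: /o/ after nasal /m/ → [õ]
After rule 1: nũnãbumõ
Rule 2: no segment meets the rule's conditions; no change.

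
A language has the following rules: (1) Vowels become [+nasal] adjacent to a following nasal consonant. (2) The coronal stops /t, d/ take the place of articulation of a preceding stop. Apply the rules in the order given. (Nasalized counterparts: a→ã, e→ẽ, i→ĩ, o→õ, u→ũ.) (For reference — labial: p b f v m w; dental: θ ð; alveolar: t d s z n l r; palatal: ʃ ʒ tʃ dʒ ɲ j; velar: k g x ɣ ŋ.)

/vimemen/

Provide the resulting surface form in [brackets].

Rule 1: /i/ before nasal /m/ → [ĩ]
Rule 1: /e/ before nasal /m/ → [ẽ]
Rule 1: /e/ before nasal /n/ → [ẽ]
After rule 1: vĩmẽmẽn
Rule 2: no segment meets the rule's conditions; no change.

[vĩmẽmẽn]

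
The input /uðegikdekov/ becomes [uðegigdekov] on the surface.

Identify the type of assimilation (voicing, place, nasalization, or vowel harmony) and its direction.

voicing assimilation, regressive

/k/→[g].
Each target copies a feature from the following segment, so the direction is regressive.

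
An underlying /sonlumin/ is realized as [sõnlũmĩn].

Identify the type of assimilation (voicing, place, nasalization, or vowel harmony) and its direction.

nasalization, regressive

/o/→[õ] /u/→[ũ] /i/→[ĩ].
Each target copies a feature from the following segment, so the direction is regressive.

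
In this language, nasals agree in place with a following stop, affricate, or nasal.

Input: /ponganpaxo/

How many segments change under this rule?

/n/ before /g/ (velar) → [ŋ]
/n/ before /p/ (labial) → [m]
2 segments change.

2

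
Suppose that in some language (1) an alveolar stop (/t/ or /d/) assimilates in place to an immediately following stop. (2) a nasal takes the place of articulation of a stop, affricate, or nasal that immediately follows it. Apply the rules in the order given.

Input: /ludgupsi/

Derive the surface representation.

[luggupsi]

Rule 1: /d/ before /g/ (velar) → [g]
After rule 1: luggupsi
Rule 2: no segment meets the rule's conditions; no change.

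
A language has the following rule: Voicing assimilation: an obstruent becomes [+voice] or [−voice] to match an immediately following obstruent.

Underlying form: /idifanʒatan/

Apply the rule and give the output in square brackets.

no segment meets the rule's conditions; no change.

[idifanʒatan]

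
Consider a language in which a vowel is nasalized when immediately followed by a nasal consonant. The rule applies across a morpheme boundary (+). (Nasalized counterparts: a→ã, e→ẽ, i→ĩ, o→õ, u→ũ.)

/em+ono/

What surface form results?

[ẽm+õno]

/e/ before nasal /m/ → [ẽ]
/o/ before nasal /n/ → [õ]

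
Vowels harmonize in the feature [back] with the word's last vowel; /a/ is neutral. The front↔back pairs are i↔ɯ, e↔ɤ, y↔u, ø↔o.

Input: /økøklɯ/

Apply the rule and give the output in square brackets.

/ø/ harmonizes with /ɯ/ ([+back]) → [o]
/ø/ harmonizes with /ɯ/ ([+back]) → [o]

[okoklɯ]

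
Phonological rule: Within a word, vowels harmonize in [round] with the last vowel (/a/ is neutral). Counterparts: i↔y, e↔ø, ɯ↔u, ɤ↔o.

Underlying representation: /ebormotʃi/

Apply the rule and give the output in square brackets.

/o/ harmonizes with /i/ ([-round]) → [ɤ]
/o/ harmonizes with /i/ ([-round]) → [ɤ]

[ebɤrmɤtʃi]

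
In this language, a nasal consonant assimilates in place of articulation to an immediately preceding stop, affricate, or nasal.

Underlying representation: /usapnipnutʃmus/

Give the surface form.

/n/ after /p/ (labial) → [m]
/n/ after /p/ (labial) → [m]
/m/ after /tʃ/ (palatal) → [ɲ]

[usapmipmutʃɲus]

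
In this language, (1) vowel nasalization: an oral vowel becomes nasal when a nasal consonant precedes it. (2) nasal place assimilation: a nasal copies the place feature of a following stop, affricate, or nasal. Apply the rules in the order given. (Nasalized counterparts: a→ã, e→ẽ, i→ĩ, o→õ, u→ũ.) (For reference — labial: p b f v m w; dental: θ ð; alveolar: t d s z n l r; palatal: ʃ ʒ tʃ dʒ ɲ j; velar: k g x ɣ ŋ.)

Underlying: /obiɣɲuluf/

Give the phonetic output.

[obiɣɲũluf]

Rule 1: /u/ after nasal /ɲ/ → [ũ]
After rule 1: obiɣɲũluf
Rule 2: no segment meets the rule's conditions; no change.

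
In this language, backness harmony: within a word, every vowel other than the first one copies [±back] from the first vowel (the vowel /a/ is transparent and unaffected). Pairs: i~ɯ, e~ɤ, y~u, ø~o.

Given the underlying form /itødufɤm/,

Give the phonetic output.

[itødyfem]

/u/ harmonizes with /i/ ([-back]) → [y]
/ɤ/ harmonizes with /i/ ([-back]) → [e]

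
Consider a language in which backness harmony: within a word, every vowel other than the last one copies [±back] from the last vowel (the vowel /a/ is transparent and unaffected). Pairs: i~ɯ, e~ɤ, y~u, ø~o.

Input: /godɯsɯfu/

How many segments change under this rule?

0

No segment meets the rule's conditions.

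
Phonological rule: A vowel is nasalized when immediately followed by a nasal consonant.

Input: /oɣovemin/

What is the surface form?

/e/ before nasal /m/ → [ẽ]
/i/ before nasal /n/ → [ĩ]

[oɣovẽmĩn]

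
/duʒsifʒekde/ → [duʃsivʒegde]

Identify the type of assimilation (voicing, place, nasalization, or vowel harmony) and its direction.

/ʒ/→[ʃ] /f/→[v] /k/→[g].
Each target copies a feature from the following segment, so the direction is regressive.

voicing assimilation, regressive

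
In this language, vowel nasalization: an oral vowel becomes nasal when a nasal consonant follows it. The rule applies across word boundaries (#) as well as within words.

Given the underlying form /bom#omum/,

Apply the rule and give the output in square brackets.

[bõm#õmũm]

/o/ before nasal /m/ → [õ]
/o/ before nasal /m/ → [õ]
/u/ before nasal /m/ → [ũ]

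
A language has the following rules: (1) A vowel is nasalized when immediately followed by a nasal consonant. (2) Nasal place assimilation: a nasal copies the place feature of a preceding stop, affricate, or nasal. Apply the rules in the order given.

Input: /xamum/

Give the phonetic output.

Rule 1: /a/ before nasal /m/ → [ã]
Rule 1: /u/ before nasal /m/ → [ũ]
After rule 1: xãmũm
Rule 2: no segment meets the rule's conditions; no change.

[xãmũm]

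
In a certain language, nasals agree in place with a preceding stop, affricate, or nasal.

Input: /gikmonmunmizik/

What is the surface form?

[gikŋonnunnizik]

/m/ after /k/ (velar) → [ŋ]
/m/ after /n/ (alveolar) → [n]
/m/ after /n/ (alveolar) → [n]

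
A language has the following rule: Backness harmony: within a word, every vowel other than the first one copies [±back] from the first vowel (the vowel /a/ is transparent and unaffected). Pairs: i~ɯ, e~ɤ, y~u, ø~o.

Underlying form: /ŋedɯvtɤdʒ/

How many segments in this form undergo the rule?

2

/ɯ/ harmonizes with /e/ ([-back]) → [i]
/ɤ/ harmonizes with /e/ ([-back]) → [e]
2 segments change.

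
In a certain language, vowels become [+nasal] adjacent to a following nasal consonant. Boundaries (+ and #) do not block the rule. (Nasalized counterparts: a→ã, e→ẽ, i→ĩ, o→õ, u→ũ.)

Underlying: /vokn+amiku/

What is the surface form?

[vokn+ãmiku]

/a/ before nasal /m/ → [ã]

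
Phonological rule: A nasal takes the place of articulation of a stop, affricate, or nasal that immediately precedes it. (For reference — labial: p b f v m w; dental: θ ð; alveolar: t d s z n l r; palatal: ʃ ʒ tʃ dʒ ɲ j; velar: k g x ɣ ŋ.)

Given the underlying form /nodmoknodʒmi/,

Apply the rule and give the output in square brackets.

[nodnokŋodʒɲi]

/m/ after /d/ (alveolar) → [n]
/n/ after /k/ (velar) → [ŋ]
/m/ after /dʒ/ (palatal) → [ɲ]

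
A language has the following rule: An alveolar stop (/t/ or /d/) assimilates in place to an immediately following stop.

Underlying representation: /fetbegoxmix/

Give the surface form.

/t/ before /b/ (labial) → [p]

[fepbegoxmix]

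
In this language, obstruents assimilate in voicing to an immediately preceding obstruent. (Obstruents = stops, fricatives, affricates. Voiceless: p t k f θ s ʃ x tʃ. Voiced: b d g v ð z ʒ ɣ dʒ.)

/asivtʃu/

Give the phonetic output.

[asivdʒu]

/tʃ/ after /v/ (voiced) → [dʒ]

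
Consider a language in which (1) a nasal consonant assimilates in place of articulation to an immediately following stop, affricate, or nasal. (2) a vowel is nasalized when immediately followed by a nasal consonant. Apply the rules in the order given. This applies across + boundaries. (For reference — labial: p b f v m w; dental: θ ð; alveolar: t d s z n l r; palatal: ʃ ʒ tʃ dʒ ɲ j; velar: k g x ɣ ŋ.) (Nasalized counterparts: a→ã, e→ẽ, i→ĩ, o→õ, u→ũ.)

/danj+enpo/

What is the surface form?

Rule 1: /n/ before /p/ (labial) → [m]
After rule 1: danj+empo
Rule 2: /a/ before nasal /n/ → [ã]
Rule 2: /e/ before nasal /m/ → [ẽ]

[dãnj+ẽmpo]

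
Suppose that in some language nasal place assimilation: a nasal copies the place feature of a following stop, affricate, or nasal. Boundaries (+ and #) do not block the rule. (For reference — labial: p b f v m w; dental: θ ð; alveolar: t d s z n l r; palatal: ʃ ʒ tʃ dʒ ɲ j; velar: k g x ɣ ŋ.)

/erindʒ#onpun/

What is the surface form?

[eriɲdʒ#ompun]

/n/ before /dʒ/ (palatal) → [ɲ]
/n/ before /p/ (labial) → [m]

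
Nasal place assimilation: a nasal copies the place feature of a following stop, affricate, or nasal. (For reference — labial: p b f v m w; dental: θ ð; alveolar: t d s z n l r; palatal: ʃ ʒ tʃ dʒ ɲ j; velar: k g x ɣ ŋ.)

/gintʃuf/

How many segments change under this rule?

/n/ before /tʃ/ (palatal) → [ɲ]
1 segment changes.

1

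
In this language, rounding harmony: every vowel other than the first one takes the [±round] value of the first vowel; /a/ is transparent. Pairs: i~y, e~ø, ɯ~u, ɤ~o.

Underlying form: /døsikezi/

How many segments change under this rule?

/i/ harmonizes with /ø/ ([+round]) → [y]
/e/ harmonizes with /ø/ ([+round]) → [ø]
/i/ harmonizes with /ø/ ([+round]) → [y]
3 segments change.

3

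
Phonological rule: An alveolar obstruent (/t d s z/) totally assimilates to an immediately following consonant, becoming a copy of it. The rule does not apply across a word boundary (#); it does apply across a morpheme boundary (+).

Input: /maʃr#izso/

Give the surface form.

/z/ before /s/ → [s] (total assimilation)

[maʃr#isso]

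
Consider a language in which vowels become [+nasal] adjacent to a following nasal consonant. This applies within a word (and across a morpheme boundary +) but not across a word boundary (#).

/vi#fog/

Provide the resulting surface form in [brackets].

[vi#fog]

no segment meets the rule's conditions; no change.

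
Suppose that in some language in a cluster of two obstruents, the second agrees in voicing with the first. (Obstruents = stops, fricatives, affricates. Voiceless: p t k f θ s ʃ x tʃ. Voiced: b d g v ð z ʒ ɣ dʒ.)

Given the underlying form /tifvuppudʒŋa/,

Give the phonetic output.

[tiffuppudʒŋa]

/v/ after /f/ (voiceless) → [f]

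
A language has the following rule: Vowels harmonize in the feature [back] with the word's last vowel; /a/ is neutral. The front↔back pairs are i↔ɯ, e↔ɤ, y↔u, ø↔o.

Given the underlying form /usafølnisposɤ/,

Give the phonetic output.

[usafolnɯsposɤ]

/ø/ harmonizes with /ɤ/ ([+back]) → [o]
/i/ harmonizes with /ɤ/ ([+back]) → [ɯ]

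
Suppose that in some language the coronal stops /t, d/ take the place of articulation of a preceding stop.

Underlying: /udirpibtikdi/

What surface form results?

/t/ after /b/ (labial) → [p]
/d/ after /k/ (velar) → [g]

[udirpibpikgi]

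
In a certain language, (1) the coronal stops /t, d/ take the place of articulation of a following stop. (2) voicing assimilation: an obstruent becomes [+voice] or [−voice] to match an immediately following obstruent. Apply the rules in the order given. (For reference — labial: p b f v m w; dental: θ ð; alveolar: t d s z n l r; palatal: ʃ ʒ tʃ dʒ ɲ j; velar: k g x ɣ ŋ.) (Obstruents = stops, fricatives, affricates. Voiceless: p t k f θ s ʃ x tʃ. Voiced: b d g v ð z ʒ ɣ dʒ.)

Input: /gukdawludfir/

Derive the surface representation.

Rule 1: no segment meets the rule's conditions; no change.
After rule 1: gukdawludfir
Rule 2: /k/ before /d/ (voiced) → [g]
Rule 2: /d/ before /f/ (voiceless) → [t]

[gugdawlutfir]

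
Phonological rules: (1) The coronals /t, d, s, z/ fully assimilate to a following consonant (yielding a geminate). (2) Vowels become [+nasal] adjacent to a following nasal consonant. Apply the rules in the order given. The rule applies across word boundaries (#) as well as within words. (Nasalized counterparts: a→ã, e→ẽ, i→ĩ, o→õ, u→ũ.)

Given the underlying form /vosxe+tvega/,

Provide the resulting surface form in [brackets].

[voxxe+vvega]

Rule 1: /s/ before /x/ → [x] (total assimilation)
Rule 1: /t/ before /v/ → [v] (total assimilation)
After rule 1: voxxe+vvega
Rule 2: no segment meets the rule's conditions; no change.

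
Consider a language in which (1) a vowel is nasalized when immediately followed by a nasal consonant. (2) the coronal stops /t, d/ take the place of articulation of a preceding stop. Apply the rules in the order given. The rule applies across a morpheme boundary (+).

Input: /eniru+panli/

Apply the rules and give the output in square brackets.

[ẽniru+pãnli]

Rule 1: /e/ before nasal /n/ → [ẽ]
Rule 1: /a/ before nasal /n/ → [ã]
After rule 1: ẽniru+pãnli
Rule 2: no segment meets the rule's conditions; no change.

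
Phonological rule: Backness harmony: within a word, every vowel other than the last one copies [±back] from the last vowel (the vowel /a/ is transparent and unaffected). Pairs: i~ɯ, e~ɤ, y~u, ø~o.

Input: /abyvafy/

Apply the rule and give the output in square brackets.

no segment meets the rule's conditions; no change.

[abyvafy]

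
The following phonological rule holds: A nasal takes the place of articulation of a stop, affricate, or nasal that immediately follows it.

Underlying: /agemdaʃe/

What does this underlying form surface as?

[agendaʃe]

/m/ before /d/ (alveolar) → [n]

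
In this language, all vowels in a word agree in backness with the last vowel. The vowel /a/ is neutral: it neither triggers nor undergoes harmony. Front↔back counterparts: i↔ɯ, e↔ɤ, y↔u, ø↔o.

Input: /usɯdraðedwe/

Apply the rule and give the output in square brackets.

/u/ harmonizes with /e/ ([-back]) → [y]
/ɯ/ harmonizes with /e/ ([-back]) → [i]

[ysidraðedwe]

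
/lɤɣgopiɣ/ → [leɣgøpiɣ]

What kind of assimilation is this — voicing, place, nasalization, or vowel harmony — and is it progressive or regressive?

vowel harmony, regressive

/ɤ/→[e] /o/→[ø].
Vowels agree with the last vowel, so the harmony is regressive.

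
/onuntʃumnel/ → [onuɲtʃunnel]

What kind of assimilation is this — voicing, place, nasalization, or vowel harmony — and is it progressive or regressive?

place assimilation, regressive

/n/→[ɲ] /m/→[n].
Each target copies a feature from the following segment, so the direction is regressive.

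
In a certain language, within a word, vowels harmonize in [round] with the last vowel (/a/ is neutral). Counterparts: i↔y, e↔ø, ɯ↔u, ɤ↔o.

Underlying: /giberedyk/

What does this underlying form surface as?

/i/ harmonizes with /y/ ([+round]) → [y]
/e/ harmonizes with /y/ ([+round]) → [ø]
/e/ harmonizes with /y/ ([+round]) → [ø]

[gybørødyk]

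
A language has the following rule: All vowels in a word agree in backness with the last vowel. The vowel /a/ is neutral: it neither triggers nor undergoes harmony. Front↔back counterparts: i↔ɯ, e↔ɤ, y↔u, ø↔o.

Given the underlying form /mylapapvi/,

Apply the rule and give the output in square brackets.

[mylapapvi]

no segment meets the rule's conditions; no change.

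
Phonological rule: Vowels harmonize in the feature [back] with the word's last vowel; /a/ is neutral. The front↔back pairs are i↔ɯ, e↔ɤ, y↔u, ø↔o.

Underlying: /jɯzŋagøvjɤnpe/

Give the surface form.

/ɯ/ harmonizes with /e/ ([-back]) → [i]
/ɤ/ harmonizes with /e/ ([-back]) → [e]

[jizŋagøvjenpe]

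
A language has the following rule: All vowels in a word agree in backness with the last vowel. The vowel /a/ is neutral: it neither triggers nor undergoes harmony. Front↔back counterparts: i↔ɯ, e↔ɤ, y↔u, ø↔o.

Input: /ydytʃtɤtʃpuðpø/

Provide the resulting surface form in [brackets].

[ydytʃtetʃpyðpø]

/ɤ/ harmonizes with /ø/ ([-back]) → [e]
/u/ harmonizes with /ø/ ([-back]) → [y]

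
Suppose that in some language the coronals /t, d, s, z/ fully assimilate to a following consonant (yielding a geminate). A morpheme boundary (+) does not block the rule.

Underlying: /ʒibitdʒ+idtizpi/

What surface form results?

/t/ before /dʒ/ → [dʒ] (total assimilation)
/d/ before /t/ → [t] (total assimilation)
/z/ before /p/ → [p] (total assimilation)

[ʒibidʒdʒ+ittippi]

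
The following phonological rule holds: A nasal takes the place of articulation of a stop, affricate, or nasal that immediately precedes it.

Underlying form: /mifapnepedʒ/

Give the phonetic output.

/n/ after /p/ (labial) → [m]

[mifapmepedʒ]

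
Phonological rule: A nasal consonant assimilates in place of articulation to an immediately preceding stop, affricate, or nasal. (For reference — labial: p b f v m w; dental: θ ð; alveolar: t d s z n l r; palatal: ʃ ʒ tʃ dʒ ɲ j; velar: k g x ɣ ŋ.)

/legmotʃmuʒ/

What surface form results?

/m/ after /g/ (velar) → [ŋ]
/m/ after /tʃ/ (palatal) → [ɲ]

[legŋotʃɲuʒ]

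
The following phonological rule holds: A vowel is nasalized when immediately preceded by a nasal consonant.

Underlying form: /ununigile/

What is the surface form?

[unũnĩgile]

/u/ after nasal /n/ → [ũ]
/i/ after nasal /n/ → [ĩ]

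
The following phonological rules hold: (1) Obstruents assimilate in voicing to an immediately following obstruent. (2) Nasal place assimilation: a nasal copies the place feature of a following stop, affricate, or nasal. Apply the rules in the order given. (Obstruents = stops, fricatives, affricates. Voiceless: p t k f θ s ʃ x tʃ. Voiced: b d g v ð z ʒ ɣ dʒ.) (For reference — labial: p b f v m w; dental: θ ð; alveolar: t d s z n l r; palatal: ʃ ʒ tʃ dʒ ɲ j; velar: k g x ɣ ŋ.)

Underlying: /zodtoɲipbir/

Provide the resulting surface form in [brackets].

Rule 1: /d/ before /t/ (voiceless) → [t]
Rule 1: /p/ before /b/ (voiced) → [b]
After rule 1: zottoɲibbir
Rule 2: no segment meets the rule's conditions; no change.

[zottoɲibbir]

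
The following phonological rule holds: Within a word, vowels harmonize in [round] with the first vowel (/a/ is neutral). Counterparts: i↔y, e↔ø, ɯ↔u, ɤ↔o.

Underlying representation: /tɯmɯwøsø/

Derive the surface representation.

/ø/ harmonizes with /ɯ/ ([-round]) → [e]
/ø/ harmonizes with /ɯ/ ([-round]) → [e]

[tɯmɯwese]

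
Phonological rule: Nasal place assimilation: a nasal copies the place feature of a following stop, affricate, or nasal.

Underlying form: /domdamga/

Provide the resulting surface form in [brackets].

[dondaŋga]

/m/ before /d/ (alveolar) → [n]
/m/ before /g/ (velar) → [ŋ]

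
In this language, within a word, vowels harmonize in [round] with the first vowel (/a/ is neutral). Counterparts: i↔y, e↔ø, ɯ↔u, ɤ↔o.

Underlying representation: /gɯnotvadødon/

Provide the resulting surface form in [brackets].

/o/ harmonizes with /ɯ/ ([-round]) → [ɤ]
/ø/ harmonizes with /ɯ/ ([-round]) → [e]
/o/ harmonizes with /ɯ/ ([-round]) → [ɤ]

[gɯnɤtvadedɤn]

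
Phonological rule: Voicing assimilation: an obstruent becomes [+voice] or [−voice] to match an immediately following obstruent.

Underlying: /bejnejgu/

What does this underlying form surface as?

no segment meets the rule's conditions; no change.

[bejnejgu]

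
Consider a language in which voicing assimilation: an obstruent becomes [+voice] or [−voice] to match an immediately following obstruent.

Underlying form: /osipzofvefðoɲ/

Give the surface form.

/p/ before /z/ (voiced) → [b]
/f/ before /v/ (voiced) → [v]
/f/ before /ð/ (voiced) → [v]

[osibzovvevðoɲ]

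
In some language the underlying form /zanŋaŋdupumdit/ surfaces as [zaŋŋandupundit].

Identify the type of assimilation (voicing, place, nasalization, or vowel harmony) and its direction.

place assimilation, regressive

/n/→[ŋ] /ŋ/→[n] /m/→[n].
Each target copies a feature from the following segment, so the direction is regressive.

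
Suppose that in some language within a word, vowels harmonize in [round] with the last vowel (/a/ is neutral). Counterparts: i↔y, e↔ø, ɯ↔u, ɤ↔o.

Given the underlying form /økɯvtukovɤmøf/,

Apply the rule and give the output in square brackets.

/ɯ/ harmonizes with /ø/ ([+round]) → [u]
/ɤ/ harmonizes with /ø/ ([+round]) → [o]

[økuvtukovomøf]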